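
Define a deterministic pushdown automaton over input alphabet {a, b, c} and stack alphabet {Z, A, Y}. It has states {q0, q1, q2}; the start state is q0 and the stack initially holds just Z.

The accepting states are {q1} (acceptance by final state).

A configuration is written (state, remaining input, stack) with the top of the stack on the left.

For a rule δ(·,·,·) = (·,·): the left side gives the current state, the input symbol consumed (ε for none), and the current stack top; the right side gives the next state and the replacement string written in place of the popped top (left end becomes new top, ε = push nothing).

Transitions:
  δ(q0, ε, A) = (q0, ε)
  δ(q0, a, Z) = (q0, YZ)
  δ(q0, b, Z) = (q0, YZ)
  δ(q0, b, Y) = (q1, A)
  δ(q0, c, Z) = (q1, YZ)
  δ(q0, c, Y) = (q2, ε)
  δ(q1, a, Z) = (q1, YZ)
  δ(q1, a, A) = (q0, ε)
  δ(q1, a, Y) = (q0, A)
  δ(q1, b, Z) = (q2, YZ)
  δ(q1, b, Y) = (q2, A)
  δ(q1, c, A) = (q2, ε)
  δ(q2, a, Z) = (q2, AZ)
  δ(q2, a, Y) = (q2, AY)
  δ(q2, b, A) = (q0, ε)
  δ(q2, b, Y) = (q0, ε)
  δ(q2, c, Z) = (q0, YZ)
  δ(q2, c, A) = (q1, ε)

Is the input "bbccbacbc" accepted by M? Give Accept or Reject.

(q0, bbccbacbc, Z) ⊢ (q0, bccbacbc, YZ) ⊢ (q1, ccbacbc, AZ) ⊢ (q2, cbacbc, Z) ⊢ (q0, bacbc, YZ) ⊢ (q1, acbc, AZ) ⊢ (q0, cbc, Z) ⊢ (q1, bc, YZ) ⊢ (q2, c, AZ) ⊢ (q1, ε, Z)
All input consumed; state q1 ∈ F.

Accept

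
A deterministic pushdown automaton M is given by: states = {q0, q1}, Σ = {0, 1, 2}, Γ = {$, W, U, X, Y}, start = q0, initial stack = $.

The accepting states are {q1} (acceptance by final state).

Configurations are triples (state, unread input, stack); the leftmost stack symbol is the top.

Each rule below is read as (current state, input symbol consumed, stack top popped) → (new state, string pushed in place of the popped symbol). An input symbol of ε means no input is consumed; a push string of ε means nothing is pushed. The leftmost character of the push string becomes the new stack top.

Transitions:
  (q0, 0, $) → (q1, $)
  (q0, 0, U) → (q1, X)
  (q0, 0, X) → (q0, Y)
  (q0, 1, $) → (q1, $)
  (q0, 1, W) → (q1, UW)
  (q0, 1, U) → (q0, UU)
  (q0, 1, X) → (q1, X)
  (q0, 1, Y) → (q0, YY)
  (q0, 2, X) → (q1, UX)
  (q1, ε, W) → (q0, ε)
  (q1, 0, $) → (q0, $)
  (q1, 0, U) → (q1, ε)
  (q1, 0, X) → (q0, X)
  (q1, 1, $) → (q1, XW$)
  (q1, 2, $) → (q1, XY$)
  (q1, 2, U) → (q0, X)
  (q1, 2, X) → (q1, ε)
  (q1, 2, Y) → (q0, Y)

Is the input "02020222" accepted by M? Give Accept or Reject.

(q0, 02020222, $)
  read 0, top $: go to q1, push $ → (q1, 2020222, $)
  read 2, top $: go to q1, push XY$ → (q1, 020222, XY$)
  read 0, top X: go to q0, push X → (q0, 20222, XY$)
  read 2, top X: go to q1, push UX → (q1, 0222, UXY$)
  read 0, top U: go to q1, push ε → (q1, 222, XY$)
  read 2, top X: go to q1, push ε → (q1, 22, Y$)
  read 2, top Y: go to q0, push Y → (q0, 2, Y$)
No transition applies at (q0, 2, Y$); input not fully consumed.

Reject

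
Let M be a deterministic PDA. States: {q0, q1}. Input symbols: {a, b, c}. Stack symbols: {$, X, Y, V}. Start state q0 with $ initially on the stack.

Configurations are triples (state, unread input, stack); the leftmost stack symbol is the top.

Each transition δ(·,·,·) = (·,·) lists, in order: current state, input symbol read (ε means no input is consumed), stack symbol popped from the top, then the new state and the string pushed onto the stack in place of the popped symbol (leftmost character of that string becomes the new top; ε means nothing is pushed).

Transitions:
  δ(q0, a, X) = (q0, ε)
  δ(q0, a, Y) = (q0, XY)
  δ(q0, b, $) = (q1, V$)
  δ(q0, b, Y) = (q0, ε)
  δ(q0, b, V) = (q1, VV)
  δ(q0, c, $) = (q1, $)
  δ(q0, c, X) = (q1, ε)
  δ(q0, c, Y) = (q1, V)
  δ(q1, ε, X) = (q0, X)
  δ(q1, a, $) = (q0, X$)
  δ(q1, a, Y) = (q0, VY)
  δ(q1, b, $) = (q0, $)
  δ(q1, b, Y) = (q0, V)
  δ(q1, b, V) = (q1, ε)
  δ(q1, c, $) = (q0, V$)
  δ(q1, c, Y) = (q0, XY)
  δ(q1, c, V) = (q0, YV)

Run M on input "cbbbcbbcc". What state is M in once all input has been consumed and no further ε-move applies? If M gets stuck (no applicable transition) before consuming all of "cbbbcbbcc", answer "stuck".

q1

(q0, cbbbcbbcc, $)
  read c, top $: go to q1, push $ → (q1, bbbcbbcc, $)
  read b, top $: go to q0, push $ → (q0, bbcbbcc, $)
  read b, top $: go to q1, push V$ → (q1, bcbbcc, V$)
  read b, top V: go to q1, push ε → (q1, cbbcc, $)
  read c, top $: go to q0, push V$ → (q0, bbcc, V$)
  read b, top V: go to q1, push VV → (q1, bcc, VV$)
  read b, top V: go to q1, push ε → (q1, cc, V$)
  read c, top V: go to q0, push YV → (q0, c, YV$)
  read c, top Y: go to q1, push V → (q1, ε, VV$)
All input consumed; M is in state q1.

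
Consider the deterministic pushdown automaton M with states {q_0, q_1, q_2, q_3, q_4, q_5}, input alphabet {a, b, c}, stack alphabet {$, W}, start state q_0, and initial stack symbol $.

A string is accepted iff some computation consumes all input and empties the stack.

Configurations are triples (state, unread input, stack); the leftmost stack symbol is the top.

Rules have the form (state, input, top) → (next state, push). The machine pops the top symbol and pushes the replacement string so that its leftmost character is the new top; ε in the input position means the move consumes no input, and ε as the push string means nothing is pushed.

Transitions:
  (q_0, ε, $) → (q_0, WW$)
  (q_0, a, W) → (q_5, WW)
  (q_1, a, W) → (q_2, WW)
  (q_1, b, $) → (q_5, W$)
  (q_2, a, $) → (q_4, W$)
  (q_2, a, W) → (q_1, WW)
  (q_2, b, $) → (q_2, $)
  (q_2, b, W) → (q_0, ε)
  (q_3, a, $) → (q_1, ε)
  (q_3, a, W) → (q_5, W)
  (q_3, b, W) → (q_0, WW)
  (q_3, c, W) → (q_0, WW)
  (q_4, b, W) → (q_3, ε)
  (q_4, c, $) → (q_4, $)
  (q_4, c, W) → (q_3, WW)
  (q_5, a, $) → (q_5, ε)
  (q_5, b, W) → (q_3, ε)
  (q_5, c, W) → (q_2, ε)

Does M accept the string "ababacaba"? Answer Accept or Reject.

(q_0, ababacaba, $) ⊢ (q_0, ababacaba, WW$) ⊢ (q_5, babacaba, WWW$) ⊢ (q_3, abacaba, WW$) ⊢ (q_5, bacaba, WW$) ⊢ (q_3, acaba, W$) ⊢ (q_5, caba, W$) ⊢ (q_2, aba, $) ⊢ (q_4, ba, W$) ⊢ (q_3, a, $) ⊢ (q_1, ε, ε)
All input consumed and the stack is empty.

Accept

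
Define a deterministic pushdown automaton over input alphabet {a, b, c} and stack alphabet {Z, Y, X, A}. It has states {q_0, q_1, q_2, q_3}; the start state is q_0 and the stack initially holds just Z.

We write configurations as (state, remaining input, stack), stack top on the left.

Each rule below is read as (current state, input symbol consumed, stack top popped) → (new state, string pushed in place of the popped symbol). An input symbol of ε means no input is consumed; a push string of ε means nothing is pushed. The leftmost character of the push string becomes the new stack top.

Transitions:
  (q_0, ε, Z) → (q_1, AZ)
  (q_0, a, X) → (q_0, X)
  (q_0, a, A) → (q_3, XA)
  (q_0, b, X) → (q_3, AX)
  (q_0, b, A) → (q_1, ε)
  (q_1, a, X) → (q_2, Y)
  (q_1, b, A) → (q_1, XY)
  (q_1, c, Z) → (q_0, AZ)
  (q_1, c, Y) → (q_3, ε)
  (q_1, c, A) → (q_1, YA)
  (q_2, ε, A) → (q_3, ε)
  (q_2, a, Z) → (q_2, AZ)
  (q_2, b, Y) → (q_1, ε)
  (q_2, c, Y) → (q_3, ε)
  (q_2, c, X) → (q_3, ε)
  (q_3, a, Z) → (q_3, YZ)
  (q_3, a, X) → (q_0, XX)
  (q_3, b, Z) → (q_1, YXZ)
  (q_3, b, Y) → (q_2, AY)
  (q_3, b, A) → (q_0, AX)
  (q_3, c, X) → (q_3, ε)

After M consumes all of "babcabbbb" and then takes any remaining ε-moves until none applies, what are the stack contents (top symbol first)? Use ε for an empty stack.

(q_0, babcabbbb, Z) ⊢ (q_1, babcabbbb, AZ) ⊢ (q_1, abcabbbb, XYZ) ⊢ (q_2, bcabbbb, YYZ) ⊢ (q_1, cabbbb, YZ) ⊢ (q_3, abbbb, Z) ⊢ (q_3, bbbb, YZ) ⊢ (q_2, bbb, AYZ) ⊢ (q_3, bbb, YZ) ⊢ (q_2, bb, AYZ) ⊢ (q_3, bb, YZ) ⊢ (q_2, b, AYZ) ⊢ (q_3, b, YZ) ⊢ (q_2, ε, AYZ) ⊢ (q_3, ε, YZ)
All input consumed in state q_3 with stack YZ.

YZ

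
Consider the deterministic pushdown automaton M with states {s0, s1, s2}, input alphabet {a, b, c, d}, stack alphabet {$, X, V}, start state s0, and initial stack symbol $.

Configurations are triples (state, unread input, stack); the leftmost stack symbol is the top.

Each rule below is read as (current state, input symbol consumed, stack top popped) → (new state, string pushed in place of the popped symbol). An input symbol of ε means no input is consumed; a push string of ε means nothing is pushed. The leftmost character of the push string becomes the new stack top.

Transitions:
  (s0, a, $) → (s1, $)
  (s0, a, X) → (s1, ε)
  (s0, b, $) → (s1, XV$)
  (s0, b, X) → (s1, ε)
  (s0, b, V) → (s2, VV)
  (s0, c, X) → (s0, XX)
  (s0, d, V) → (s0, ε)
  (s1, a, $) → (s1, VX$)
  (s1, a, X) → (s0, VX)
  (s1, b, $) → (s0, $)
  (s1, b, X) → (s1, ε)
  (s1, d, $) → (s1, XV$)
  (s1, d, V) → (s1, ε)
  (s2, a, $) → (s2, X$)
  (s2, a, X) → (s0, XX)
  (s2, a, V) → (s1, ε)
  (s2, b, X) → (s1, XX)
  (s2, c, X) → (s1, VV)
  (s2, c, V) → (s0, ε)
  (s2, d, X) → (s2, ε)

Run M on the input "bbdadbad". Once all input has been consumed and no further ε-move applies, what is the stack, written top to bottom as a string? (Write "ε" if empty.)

X$

(s0, bbdadbad, $)
  read b, top $: go to s1, push XV$ → (s1, bdadbad, XV$)
  read b, top X: go to s1, push ε → (s1, dadbad, V$)
  read d, top V: go to s1, push ε → (s1, adbad, $)
  read a, top $: go to s1, push VX$ → (s1, dbad, VX$)
  read d, top V: go to s1, push ε → (s1, bad, X$)
  read b, top X: go to s1, push ε → (s1, ad, $)
  read a, top $: go to s1, push VX$ → (s1, d, VX$)
  read d, top V: go to s1, push ε → (s1, ε, X$)
All input consumed in state s1 with stack X$.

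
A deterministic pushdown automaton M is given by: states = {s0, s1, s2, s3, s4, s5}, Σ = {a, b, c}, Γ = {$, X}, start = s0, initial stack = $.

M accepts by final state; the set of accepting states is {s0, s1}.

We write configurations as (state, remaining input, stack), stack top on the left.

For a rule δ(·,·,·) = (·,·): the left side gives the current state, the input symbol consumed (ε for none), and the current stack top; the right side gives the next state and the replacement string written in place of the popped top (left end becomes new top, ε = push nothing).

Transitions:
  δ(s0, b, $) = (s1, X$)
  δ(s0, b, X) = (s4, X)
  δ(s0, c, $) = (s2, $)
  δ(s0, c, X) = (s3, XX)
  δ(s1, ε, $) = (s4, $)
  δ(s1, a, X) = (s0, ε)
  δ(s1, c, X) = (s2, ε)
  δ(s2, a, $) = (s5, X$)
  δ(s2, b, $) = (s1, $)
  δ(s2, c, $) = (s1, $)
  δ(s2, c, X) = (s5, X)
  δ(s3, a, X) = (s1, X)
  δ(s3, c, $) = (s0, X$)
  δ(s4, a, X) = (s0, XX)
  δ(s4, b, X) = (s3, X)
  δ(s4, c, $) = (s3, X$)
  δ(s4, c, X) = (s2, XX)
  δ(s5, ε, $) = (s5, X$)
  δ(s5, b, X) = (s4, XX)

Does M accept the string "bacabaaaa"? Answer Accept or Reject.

(s0, bacabaaaa, $)
  read b, top $: go to s1, push X$ → (s1, acabaaaa, X$)
  read a, top X: go to s0, push ε → (s0, cabaaaa, $)
  read c, top $: go to s2, push $ → (s2, abaaaa, $)
  read a, top $: go to s5, push X$ → (s5, baaaa, X$)
  read b, top X: go to s4, push XX → (s4, aaaa, XX$)
  read a, top X: go to s0, push XX → (s0, aaa, XXX$)
No transition applies at (s0, aaa, XXX$); input not fully consumed.

Reject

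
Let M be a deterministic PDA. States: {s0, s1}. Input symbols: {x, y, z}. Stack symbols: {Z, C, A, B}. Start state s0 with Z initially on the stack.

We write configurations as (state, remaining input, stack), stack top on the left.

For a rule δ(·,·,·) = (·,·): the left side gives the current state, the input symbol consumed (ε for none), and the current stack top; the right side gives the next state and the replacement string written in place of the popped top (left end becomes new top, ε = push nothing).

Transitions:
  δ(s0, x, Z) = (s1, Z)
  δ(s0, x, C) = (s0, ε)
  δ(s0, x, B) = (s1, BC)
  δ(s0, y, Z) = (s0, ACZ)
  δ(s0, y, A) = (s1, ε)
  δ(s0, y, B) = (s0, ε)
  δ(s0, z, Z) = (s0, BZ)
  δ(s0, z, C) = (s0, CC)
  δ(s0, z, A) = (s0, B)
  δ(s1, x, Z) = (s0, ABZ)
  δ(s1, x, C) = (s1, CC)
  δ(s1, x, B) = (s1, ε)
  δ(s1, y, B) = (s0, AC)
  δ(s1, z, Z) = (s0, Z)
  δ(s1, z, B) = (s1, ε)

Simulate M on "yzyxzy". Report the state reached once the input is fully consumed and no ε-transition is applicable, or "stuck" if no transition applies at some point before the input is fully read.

s0

(s0, yzyxzy, Z) ⊢ (s0, zyxzy, ACZ) ⊢ (s0, yxzy, BCZ) ⊢ (s0, xzy, CZ) ⊢ (s0, zy, Z) ⊢ (s0, y, BZ) ⊢ (s0, ε, Z)
All input consumed; M is in state s0.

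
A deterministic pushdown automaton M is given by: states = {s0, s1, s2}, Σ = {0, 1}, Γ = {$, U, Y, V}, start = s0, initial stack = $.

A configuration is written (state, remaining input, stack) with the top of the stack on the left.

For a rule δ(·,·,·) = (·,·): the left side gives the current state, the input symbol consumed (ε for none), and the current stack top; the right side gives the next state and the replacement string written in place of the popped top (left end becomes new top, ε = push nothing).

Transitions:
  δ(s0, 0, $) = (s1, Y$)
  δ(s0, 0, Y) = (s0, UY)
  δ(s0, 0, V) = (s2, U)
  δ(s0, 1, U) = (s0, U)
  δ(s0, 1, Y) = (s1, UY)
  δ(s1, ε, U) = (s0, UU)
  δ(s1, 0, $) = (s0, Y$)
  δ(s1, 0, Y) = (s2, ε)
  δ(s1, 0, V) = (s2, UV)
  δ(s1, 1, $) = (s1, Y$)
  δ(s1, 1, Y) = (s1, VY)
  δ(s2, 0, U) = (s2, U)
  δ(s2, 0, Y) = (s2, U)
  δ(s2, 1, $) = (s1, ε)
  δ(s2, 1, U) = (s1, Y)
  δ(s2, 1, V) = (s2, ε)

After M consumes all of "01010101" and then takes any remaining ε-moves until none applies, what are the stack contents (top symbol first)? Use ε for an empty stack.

(s0, 01010101, $)
  read 0, top $: go to s1, push Y$ → (s1, 1010101, Y$)
  read 1, top Y: go to s1, push VY → (s1, 010101, VY$)
  read 0, top V: go to s2, push UV → (s2, 10101, UVY$)
  read 1, top U: go to s1, push Y → (s1, 0101, YVY$)
  read 0, top Y: go to s2, push ε → (s2, 101, VY$)
  read 1, top V: go to s2, push ε → (s2, 01, Y$)
  read 0, top Y: go to s2, push U → (s2, 1, U$)
  read 1, top U: go to s1, push Y → (s1, ε, Y$)
All input consumed in state s1 with stack Y$.

Y$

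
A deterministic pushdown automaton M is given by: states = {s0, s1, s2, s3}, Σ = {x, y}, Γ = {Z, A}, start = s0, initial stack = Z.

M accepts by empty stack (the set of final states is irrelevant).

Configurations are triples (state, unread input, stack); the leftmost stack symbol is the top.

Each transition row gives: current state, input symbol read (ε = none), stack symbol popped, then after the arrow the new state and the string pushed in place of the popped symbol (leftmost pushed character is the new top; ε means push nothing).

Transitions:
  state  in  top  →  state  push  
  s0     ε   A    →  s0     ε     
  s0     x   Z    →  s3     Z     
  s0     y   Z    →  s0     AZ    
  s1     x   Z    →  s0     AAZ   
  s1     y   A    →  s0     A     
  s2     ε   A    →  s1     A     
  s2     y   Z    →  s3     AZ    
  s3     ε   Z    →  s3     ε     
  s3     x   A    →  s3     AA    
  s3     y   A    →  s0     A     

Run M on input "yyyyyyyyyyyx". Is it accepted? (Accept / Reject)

Accept

(s0, yyyyyyyyyyyx, Z)
  read y, top Z: go to s0, push AZ → (s0, yyyyyyyyyyx, AZ)
  ε-move, top A: go to s0, push ε → (s0, yyyyyyyyyyx, Z)
  read y, top Z: go to s0, push AZ → (s0, yyyyyyyyyx, AZ)
  ε-move, top A: go to s0, push ε → (s0, yyyyyyyyyx, Z)
  read y, top Z: go to s0, push AZ → (s0, yyyyyyyyx, AZ)
  ε-move, top A: go to s0, push ε → (s0, yyyyyyyyx, Z)
  read y, top Z: go to s0, push AZ → (s0, yyyyyyyx, AZ)
  ε-move, top A: go to s0, push ε → (s0, yyyyyyyx, Z)
  read y, top Z: go to s0, push AZ → (s0, yyyyyyx, AZ)
  ε-move, top A: go to s0, push ε → (s0, yyyyyyx, Z)
  read y, top Z: go to s0, push AZ → (s0, yyyyyx, AZ)
  ε-move, top A: go to s0, push ε → (s0, yyyyyx, Z)
  read y, top Z: go to s0, push AZ → (s0, yyyyx, AZ)
  ε-move, top A: go to s0, push ε → (s0, yyyyx, Z)
  read y, top Z: go to s0, push AZ → (s0, yyyx, AZ)
  ε-move, top A: go to s0, push ε → (s0, yyyx, Z)
  read y, top Z: go to s0, push AZ → (s0, yyx, AZ)
  ε-move, top A: go to s0, push ε → (s0, yyx, Z)
  read y, top Z: go to s0, push AZ → (s0, yx, AZ)
  ε-move, top A: go to s0, push ε → (s0, yx, Z)
  read y, top Z: go to s0, push AZ → (s0, x, AZ)
  ε-move, top A: go to s0, push ε → (s0, x, Z)
  read x, top Z: go to s3, push Z → (s3, ε, Z)
  ε-move, top Z: go to s3, push ε → (s3, ε, ε)
All input consumed and the stack is empty.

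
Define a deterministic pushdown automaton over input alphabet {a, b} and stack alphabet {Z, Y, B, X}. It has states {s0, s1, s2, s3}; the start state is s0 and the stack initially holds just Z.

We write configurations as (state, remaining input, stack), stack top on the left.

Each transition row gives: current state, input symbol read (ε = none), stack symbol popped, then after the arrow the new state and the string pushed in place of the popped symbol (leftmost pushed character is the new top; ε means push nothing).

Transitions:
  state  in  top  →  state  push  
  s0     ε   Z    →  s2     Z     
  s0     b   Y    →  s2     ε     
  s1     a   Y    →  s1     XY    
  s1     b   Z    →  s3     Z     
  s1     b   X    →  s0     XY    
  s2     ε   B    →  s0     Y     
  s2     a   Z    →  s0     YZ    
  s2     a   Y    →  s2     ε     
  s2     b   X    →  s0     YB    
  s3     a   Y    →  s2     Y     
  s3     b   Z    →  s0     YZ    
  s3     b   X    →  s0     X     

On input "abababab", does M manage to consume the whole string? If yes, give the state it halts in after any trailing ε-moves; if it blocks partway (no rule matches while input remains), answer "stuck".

s2

(s0, abababab, Z)
  ε-move, top Z: go to s2, push Z → (s2, abababab, Z)
  read a, top Z: go to s0, push YZ → (s0, bababab, YZ)
  read b, top Y: go to s2, push ε → (s2, ababab, Z)
  read a, top Z: go to s0, push YZ → (s0, babab, YZ)
  read b, top Y: go to s2, push ε → (s2, abab, Z)
  read a, top Z: go to s0, push YZ → (s0, bab, YZ)
  read b, top Y: go to s2, push ε → (s2, ab, Z)
  read a, top Z: go to s0, push YZ → (s0, b, YZ)
  read b, top Y: go to s2, push ε → (s2, ε, Z)
All input consumed; M is in state s2.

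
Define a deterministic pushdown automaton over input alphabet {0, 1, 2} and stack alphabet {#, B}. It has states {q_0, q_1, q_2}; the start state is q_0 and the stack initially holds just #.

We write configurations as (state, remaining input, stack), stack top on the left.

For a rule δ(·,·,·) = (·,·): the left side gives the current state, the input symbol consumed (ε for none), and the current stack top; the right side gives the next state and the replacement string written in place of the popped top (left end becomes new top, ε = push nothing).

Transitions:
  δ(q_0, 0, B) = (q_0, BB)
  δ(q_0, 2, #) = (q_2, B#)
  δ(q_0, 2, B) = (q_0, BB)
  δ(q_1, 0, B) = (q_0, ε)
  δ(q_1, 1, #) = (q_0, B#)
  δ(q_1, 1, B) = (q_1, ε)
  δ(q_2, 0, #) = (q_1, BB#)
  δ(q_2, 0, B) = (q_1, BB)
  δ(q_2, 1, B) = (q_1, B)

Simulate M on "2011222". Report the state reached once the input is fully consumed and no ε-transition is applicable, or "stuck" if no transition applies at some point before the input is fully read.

(q_0, 2011222, #)
  read 2, top #: go to q_2, push B# → (q_2, 011222, B#)
  read 0, top B: go to q_1, push BB → (q_1, 11222, BB#)
  read 1, top B: go to q_1, push ε → (q_1, 1222, B#)
  read 1, top B: go to q_1, push ε → (q_1, 222, #)
No transition for (q_1, 2, top #); M blocks with input 222 remaining.

stuck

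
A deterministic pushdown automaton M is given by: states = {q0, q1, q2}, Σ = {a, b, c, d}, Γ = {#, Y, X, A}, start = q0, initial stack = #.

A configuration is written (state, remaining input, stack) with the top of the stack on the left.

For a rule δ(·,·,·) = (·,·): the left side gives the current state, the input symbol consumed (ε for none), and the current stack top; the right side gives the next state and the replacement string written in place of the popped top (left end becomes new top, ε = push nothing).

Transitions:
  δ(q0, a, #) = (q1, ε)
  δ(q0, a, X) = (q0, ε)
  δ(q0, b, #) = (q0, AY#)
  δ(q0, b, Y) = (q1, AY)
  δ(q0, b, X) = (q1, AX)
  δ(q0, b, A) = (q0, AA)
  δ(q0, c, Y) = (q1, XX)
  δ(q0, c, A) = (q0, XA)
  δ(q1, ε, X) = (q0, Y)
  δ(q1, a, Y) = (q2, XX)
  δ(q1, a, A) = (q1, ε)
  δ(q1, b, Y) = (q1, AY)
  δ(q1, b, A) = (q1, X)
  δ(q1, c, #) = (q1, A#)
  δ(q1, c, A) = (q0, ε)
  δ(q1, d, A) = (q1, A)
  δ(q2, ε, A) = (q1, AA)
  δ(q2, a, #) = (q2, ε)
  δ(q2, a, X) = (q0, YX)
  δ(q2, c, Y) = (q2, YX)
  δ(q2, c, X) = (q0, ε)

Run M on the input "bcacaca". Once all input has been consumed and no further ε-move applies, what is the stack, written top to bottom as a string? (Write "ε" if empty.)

AY#

(q0, bcacaca, #)
  read b, top #: go to q0, push AY# → (q0, cacaca, AY#)
  read c, top A: go to q0, push XA → (q0, acaca, XAY#)
  read a, top X: go to q0, push ε → (q0, caca, AY#)
  read c, top A: go to q0, push XA → (q0, aca, XAY#)
  read a, top X: go to q0, push ε → (q0, ca, AY#)
  read c, top A: go to q0, push XA → (q0, a, XAY#)
  read a, top X: go to q0, push ε → (q0, ε, AY#)
All input consumed in state q0 with stack AY#.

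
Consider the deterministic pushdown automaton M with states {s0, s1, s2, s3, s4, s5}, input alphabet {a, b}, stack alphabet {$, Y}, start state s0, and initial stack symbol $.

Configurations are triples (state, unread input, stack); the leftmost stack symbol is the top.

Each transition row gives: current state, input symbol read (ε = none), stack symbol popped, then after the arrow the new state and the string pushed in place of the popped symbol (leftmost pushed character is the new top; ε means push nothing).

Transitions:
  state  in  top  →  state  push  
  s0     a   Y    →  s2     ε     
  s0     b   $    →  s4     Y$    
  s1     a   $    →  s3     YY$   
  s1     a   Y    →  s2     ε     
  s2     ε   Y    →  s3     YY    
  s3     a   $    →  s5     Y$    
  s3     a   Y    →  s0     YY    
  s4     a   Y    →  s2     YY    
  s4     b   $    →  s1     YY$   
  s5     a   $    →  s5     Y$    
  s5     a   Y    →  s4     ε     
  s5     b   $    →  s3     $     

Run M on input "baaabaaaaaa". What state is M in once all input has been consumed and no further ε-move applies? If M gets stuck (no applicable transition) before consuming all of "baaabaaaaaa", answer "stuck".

(s0, baaabaaaaaa, $)
  read b, top $: go to s4, push Y$ → (s4, aaabaaaaaa, Y$)
  read a, top Y: go to s2, push YY → (s2, aabaaaaaa, YY$)
  ε-move, top Y: go to s3, push YY → (s3, aabaaaaaa, YYY$)
  read a, top Y: go to s0, push YY → (s0, abaaaaaa, YYYY$)
  read a, top Y: go to s2, push ε → (s2, baaaaaa, YYY$)
  ε-move, top Y: go to s3, push YY → (s3, baaaaaa, YYYY$)
No transition for (s3, b, top Y); M blocks with input baaaaaa remaining.

stuck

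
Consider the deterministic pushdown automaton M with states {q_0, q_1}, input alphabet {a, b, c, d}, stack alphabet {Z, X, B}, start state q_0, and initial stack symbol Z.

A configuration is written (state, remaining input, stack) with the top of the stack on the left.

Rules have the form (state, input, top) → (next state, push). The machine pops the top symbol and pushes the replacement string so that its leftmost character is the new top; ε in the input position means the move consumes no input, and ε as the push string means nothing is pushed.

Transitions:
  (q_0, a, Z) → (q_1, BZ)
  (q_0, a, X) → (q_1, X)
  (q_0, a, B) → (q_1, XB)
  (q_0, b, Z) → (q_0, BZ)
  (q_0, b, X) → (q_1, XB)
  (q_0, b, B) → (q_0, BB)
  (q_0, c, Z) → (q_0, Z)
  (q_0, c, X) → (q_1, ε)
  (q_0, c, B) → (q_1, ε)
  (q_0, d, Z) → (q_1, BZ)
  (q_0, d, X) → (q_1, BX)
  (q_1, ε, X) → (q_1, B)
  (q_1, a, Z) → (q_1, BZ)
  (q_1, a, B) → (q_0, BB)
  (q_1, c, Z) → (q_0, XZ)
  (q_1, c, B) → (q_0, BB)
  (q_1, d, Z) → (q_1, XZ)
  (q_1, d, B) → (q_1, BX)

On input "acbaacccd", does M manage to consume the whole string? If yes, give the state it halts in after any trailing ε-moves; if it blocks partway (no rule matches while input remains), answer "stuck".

(q_0, acbaacccd, Z)
  read a, top Z: go to q_1, push BZ → (q_1, cbaacccd, BZ)
  read c, top B: go to q_0, push BB → (q_0, baacccd, BBZ)
  read b, top B: go to q_0, push BB → (q_0, aacccd, BBBZ)
  read a, top B: go to q_1, push XB → (q_1, acccd, XBBBZ)
  ε-move, top X: go to q_1, push B → (q_1, acccd, BBBBZ)
  read a, top B: go to q_0, push BB → (q_0, cccd, BBBBBZ)
  read c, top B: go to q_1, push ε → (q_1, ccd, BBBBZ)
  read c, top B: go to q_0, push BB → (q_0, cd, BBBBBZ)
  read c, top B: go to q_1, push ε → (q_1, d, BBBBZ)
  read d, top B: go to q_1, push BX → (q_1, ε, BXBBBZ)
All input consumed; M is in state q_1.

q_1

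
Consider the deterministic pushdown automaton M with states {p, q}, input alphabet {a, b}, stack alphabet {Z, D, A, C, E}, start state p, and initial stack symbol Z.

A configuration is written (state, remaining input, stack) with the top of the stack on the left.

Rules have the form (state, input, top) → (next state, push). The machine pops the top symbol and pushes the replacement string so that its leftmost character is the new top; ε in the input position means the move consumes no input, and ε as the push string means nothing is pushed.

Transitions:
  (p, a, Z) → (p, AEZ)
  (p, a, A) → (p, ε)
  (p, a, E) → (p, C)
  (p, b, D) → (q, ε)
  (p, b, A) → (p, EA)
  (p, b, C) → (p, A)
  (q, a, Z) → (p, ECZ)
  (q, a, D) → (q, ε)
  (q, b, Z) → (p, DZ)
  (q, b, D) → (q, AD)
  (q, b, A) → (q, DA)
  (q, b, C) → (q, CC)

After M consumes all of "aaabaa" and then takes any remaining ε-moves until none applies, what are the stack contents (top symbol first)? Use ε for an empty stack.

AEZ

(p, aaabaa, Z)
  read a, top Z: go to p, push AEZ → (p, aabaa, AEZ)
  read a, top A: go to p, push ε → (p, abaa, EZ)
  read a, top E: go to p, push C → (p, baa, CZ)
  read b, top C: go to p, push A → (p, aa, AZ)
  read a, top A: go to p, push ε → (p, a, Z)
  read a, top Z: go to p, push AEZ → (p, ε, AEZ)
All input consumed in state p with stack AEZ.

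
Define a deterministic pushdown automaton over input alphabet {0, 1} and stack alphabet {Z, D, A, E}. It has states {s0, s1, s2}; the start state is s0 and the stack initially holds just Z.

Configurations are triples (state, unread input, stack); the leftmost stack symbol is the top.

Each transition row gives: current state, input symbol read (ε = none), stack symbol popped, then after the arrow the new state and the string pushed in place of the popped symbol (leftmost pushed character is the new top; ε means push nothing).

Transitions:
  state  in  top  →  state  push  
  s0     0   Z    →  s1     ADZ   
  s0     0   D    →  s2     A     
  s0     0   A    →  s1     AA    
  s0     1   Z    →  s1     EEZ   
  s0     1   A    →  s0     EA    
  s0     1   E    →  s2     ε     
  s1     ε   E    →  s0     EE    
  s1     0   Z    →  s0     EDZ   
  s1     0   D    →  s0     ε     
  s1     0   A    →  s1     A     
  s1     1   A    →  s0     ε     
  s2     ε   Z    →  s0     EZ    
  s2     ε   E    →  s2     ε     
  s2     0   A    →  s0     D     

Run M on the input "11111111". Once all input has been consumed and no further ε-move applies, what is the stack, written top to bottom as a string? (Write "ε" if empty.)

EZ

(s0, 11111111, Z) ⊢ (s1, 1111111, EEZ) ⊢ (s0, 1111111, EEEZ) ⊢ (s2, 111111, EEZ) ⊢ (s2, 111111, EZ) ⊢ (s2, 111111, Z) ⊢ (s0, 111111, EZ) ⊢ (s2, 11111, Z) ⊢ (s0, 11111, EZ) ⊢ (s2, 1111, Z) ⊢ (s0, 1111, EZ) ⊢ (s2, 111, Z) ⊢ (s0, 111, EZ) ⊢ (s2, 11, Z) ⊢ (s0, 11, EZ) ⊢ (s2, 1, Z) ⊢ (s0, 1, EZ) ⊢ (s2, ε, Z) ⊢ (s0, ε, EZ)
All input consumed in state s0 with stack EZ.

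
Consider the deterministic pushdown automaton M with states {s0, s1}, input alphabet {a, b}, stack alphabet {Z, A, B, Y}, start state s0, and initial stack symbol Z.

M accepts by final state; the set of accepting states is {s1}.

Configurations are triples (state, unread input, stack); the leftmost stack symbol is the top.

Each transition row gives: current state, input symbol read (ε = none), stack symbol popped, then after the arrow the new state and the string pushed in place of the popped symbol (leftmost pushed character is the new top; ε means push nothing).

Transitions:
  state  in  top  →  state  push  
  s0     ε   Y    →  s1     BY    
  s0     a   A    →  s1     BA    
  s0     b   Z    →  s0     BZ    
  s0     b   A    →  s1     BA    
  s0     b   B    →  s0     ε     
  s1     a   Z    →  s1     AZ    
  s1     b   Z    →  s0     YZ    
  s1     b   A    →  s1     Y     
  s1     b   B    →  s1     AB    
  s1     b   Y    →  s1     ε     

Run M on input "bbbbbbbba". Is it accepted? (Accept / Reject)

(s0, bbbbbbbba, Z)
  read b, top Z: go to s0, push BZ → (s0, bbbbbbba, BZ)
  read b, top B: go to s0, push ε → (s0, bbbbbba, Z)
  read b, top Z: go to s0, push BZ → (s0, bbbbba, BZ)
  read b, top B: go to s0, push ε → (s0, bbbba, Z)
  read b, top Z: go to s0, push BZ → (s0, bbba, BZ)
  read b, top B: go to s0, push ε → (s0, bba, Z)
  read b, top Z: go to s0, push BZ → (s0, ba, BZ)
  read b, top B: go to s0, push ε → (s0, a, Z)
No transition applies at (s0, a, Z); input not fully consumed.

Reject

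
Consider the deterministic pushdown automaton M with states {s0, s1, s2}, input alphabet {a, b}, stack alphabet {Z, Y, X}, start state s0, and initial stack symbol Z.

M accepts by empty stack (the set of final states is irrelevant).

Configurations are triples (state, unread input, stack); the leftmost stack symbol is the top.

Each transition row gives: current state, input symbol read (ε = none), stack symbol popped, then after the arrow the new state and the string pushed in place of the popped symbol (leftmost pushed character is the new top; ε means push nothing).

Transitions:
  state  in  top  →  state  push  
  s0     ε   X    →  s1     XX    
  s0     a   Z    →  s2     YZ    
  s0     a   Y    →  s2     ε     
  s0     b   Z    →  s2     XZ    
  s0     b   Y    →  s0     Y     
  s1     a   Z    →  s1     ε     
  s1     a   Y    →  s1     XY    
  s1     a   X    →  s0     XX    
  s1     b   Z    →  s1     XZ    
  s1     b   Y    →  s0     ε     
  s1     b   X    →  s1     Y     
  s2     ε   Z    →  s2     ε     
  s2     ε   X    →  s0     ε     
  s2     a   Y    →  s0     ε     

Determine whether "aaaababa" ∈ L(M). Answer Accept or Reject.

(s0, aaaababa, Z) ⊢ (s2, aaababa, YZ) ⊢ (s0, aababa, Z) ⊢ (s2, ababa, YZ) ⊢ (s0, baba, Z) ⊢ (s2, aba, XZ) ⊢ (s0, aba, Z) ⊢ (s2, ba, YZ)
No transition applies at (s2, ba, YZ); input not fully consumed.

Reject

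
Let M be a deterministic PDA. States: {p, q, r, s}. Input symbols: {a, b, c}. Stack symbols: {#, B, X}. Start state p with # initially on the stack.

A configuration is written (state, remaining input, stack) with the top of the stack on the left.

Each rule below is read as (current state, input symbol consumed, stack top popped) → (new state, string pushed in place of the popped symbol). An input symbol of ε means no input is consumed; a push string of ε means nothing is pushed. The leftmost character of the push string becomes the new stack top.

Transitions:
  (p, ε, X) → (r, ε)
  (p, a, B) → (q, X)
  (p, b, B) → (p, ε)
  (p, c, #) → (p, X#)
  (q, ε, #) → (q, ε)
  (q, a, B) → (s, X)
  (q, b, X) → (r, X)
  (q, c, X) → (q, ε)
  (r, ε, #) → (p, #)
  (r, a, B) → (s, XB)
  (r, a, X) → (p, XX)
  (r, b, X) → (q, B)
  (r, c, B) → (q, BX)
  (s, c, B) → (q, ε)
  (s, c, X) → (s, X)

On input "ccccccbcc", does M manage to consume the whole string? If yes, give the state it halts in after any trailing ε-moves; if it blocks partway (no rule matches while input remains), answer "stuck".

stuck

(p, ccccccbcc, #)
  read c, top #: go to p, push X# → (p, cccccbcc, X#)
  ε-move, top X: go to r, push ε → (r, cccccbcc, #)
  ε-move, top #: go to p, push # → (p, cccccbcc, #)
  read c, top #: go to p, push X# → (p, ccccbcc, X#)
  ε-move, top X: go to r, push ε → (r, ccccbcc, #)
  ε-move, top #: go to p, push # → (p, ccccbcc, #)
  read c, top #: go to p, push X# → (p, cccbcc, X#)
  ε-move, top X: go to r, push ε → (r, cccbcc, #)
  ε-move, top #: go to p, push # → (p, cccbcc, #)
  read c, top #: go to p, push X# → (p, ccbcc, X#)
  ε-move, top X: go to r, push ε → (r, ccbcc, #)
  ε-move, top #: go to p, push # → (p, ccbcc, #)
  read c, top #: go to p, push X# → (p, cbcc, X#)
  ε-move, top X: go to r, push ε → (r, cbcc, #)
  ε-move, top #: go to p, push # → (p, cbcc, #)
  read c, top #: go to p, push X# → (p, bcc, X#)
  ε-move, top X: go to r, push ε → (r, bcc, #)
  ε-move, top #: go to p, push # → (p, bcc, #)
No transition for (p, b, top #); M blocks with input bcc remaining.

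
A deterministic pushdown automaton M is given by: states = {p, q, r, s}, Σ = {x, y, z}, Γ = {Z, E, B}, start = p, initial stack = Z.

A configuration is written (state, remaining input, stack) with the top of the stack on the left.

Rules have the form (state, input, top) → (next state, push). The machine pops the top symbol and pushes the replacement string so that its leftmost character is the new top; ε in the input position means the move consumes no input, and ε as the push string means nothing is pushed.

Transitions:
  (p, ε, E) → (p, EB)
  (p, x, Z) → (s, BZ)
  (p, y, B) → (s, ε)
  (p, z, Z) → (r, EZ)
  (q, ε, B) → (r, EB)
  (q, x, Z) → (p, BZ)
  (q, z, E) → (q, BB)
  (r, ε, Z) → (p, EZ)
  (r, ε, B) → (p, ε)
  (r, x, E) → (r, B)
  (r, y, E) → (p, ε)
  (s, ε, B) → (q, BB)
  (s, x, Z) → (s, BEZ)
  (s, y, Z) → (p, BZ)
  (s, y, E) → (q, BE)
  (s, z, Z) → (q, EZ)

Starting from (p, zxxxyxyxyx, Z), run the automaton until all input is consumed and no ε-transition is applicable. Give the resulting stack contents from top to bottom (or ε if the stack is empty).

(p, zxxxyxyxyx, Z)
  read z, top Z: go to r, push EZ → (r, xxxyxyxyx, EZ)
  read x, top E: go to r, push B → (r, xxyxyxyx, BZ)
  ε-move, top B: go to p, push ε → (p, xxyxyxyx, Z)
  read x, top Z: go to s, push BZ → (s, xyxyxyx, BZ)
  ε-move, top B: go to q, push BB → (q, xyxyxyx, BBZ)
  ε-move, top B: go to r, push EB → (r, xyxyxyx, EBBZ)
  read x, top E: go to r, push B → (r, yxyxyx, BBBZ)
  ε-move, top B: go to p, push ε → (p, yxyxyx, BBZ)
  read y, top B: go to s, push ε → (s, xyxyx, BZ)
  ε-move, top B: go to q, push BB → (q, xyxyx, BBZ)
  ε-move, top B: go to r, push EB → (r, xyxyx, EBBZ)
  read x, top E: go to r, push B → (r, yxyx, BBBZ)
  ε-move, top B: go to p, push ε → (p, yxyx, BBZ)
  read y, top B: go to s, push ε → (s, xyx, BZ)
  ε-move, top B: go to q, push BB → (q, xyx, BBZ)
  ε-move, top B: go to r, push EB → (r, xyx, EBBZ)
  read x, top E: go to r, push B → (r, yx, BBBZ)
  ε-move, top B: go to p, push ε → (p, yx, BBZ)
  read y, top B: go to s, push ε → (s, x, BZ)
  ε-move, top B: go to q, push BB → (q, x, BBZ)
  ε-move, top B: go to r, push EB → (r, x, EBBZ)
  read x, top E: go to r, push B → (r, ε, BBBZ)
  ε-move, top B: go to p, push ε → (p, ε, BBZ)
All input consumed in state p with stack BBZ.

BBZ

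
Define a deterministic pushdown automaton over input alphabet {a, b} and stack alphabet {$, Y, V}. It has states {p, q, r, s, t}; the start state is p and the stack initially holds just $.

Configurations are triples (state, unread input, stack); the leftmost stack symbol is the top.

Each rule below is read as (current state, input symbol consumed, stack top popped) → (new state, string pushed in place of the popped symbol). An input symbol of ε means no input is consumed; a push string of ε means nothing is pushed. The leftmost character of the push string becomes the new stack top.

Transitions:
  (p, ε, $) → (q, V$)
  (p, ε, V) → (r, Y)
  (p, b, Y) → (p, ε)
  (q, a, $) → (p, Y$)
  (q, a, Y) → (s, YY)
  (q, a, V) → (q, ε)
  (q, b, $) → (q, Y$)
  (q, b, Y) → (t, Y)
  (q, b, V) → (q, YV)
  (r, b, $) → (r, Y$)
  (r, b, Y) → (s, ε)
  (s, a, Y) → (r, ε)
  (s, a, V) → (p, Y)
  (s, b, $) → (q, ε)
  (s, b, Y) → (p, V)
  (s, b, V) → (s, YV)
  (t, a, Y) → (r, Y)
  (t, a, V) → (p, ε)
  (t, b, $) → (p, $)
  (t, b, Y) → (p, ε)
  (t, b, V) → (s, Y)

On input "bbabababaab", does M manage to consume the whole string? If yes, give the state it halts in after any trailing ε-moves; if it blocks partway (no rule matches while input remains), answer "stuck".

s

(p, bbabababaab, $)
  ε-move, top $: go to q, push V$ → (q, bbabababaab, V$)
  read b, top V: go to q, push YV → (q, babababaab, YV$)
  read b, top Y: go to t, push Y → (t, abababaab, YV$)
  read a, top Y: go to r, push Y → (r, bababaab, YV$)
  read b, top Y: go to s, push ε → (s, ababaab, V$)
  read a, top V: go to p, push Y → (p, babaab, Y$)
  read b, top Y: go to p, push ε → (p, abaab, $)
  ε-move, top $: go to q, push V$ → (q, abaab, V$)
  read a, top V: go to q, push ε → (q, baab, $)
  read b, top $: go to q, push Y$ → (q, aab, Y$)
  read a, top Y: go to s, push YY → (s, ab, YY$)
  read a, top Y: go to r, push ε → (r, b, Y$)
  read b, top Y: go to s, push ε → (s, ε, $)
All input consumed; M is in state s.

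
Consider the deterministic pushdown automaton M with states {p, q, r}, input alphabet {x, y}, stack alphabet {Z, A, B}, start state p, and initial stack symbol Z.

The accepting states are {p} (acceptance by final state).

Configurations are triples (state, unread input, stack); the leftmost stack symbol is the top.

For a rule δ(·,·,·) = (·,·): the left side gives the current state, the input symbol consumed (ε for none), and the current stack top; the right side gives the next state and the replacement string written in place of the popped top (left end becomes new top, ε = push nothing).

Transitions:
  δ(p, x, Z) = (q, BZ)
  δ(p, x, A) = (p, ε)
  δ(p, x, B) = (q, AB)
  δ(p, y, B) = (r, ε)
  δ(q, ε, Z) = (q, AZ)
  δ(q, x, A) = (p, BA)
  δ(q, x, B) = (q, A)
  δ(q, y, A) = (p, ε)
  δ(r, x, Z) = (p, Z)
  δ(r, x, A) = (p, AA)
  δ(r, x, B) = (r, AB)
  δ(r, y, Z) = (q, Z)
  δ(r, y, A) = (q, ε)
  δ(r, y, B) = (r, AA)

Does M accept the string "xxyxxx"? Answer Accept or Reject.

Accept

(p, xxyxxx, Z) ⊢ (q, xyxxx, BZ) ⊢ (q, yxxx, AZ) ⊢ (p, xxx, Z) ⊢ (q, xx, BZ) ⊢ (q, x, AZ) ⊢ (p, ε, BAZ)
All input consumed; state p ∈ F.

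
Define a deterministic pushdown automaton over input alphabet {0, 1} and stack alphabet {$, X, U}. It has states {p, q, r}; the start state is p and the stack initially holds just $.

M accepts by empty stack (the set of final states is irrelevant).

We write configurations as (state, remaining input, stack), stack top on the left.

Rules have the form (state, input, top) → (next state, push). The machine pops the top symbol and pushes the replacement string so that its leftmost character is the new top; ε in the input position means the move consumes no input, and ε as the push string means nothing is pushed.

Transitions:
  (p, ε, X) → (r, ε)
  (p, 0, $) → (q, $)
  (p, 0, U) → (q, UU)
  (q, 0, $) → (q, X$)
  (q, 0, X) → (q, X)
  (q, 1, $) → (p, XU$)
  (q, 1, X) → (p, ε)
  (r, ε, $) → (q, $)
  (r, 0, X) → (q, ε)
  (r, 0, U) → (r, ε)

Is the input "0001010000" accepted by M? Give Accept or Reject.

Reject

(p, 0001010000, $) ⊢ (q, 001010000, $) ⊢ (q, 01010000, X$) ⊢ (q, 1010000, X$) ⊢ (p, 010000, $) ⊢ (q, 10000, $) ⊢ (p, 0000, XU$) ⊢ (r, 0000, U$) ⊢ (r, 000, $) ⊢ (q, 000, $) ⊢ (q, 00, X$) ⊢ (q, 0, X$) ⊢ (q, ε, X$)
All input consumed; stack is X$, not empty, and no further ε-move applies.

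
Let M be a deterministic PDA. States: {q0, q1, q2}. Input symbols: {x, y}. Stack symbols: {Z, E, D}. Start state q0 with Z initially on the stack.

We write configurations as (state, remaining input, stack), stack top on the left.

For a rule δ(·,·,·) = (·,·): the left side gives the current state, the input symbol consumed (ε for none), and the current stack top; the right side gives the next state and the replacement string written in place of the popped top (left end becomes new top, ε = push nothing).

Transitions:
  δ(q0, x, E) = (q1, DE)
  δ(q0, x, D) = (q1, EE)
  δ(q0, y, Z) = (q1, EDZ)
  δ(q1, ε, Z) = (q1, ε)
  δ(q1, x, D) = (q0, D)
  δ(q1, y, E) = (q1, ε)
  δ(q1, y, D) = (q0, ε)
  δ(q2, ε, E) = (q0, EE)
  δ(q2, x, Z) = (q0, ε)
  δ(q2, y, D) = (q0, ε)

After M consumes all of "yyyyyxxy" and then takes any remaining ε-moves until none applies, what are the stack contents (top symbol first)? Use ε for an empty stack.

EZ

(q0, yyyyyxxy, Z)
  read y, top Z: go to q1, push EDZ → (q1, yyyyxxy, EDZ)
  read y, top E: go to q1, push ε → (q1, yyyxxy, DZ)
  read y, top D: go to q0, push ε → (q0, yyxxy, Z)
  read y, top Z: go to q1, push EDZ → (q1, yxxy, EDZ)
  read y, top E: go to q1, push ε → (q1, xxy, DZ)
  read x, top D: go to q0, push D → (q0, xy, DZ)
  read x, top D: go to q1, push EE → (q1, y, EEZ)
  read y, top E: go to q1, push ε → (q1, ε, EZ)
All input consumed in state q1 with stack EZ.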